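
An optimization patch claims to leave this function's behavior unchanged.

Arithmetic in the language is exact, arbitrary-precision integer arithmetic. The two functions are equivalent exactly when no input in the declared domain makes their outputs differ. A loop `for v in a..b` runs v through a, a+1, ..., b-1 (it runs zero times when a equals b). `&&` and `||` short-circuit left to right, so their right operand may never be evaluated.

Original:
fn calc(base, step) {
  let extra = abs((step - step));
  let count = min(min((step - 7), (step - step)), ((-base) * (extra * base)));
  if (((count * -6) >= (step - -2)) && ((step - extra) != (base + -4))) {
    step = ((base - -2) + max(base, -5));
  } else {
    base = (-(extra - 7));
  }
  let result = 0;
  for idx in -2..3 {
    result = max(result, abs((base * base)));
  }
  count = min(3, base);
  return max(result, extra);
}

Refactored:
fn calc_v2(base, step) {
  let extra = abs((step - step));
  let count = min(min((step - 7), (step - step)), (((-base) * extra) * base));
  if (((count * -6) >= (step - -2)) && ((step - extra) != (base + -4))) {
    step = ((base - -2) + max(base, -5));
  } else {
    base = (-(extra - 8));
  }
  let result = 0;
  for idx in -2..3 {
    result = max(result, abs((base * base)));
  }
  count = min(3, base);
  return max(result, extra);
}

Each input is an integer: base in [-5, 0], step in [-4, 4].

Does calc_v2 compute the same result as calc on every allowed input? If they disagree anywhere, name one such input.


These are not equivalent — on base=0, step=-4 the outputs split (49 vs 64).
calc: extra = 0; count = -11; (((count * -6) >= (step - -2)) && ((step - extra) != (base + -4))) -> false; base = 7; result = 0; [idx=-2]; result = 49; [idx=-1]; result = 49; [idx=0]; result = 49; [idx=1]; result = 49; [idx=2]; result = 49; count = 3; return 49
calc_v2: extra = 0; count = -11; (((count * -6) >= (step - -2)) && ((step - extra) != (base + -4))) -> false; base = 8; result = 0; [idx=-2]; result = 64; [idx=-1]; result = 64; [idx=0]; result = 64; [idx=1]; result = 64; [idx=2]; result = 64; count = 3; return 64
verdict: not equivalent; witness: base=0, step=-4


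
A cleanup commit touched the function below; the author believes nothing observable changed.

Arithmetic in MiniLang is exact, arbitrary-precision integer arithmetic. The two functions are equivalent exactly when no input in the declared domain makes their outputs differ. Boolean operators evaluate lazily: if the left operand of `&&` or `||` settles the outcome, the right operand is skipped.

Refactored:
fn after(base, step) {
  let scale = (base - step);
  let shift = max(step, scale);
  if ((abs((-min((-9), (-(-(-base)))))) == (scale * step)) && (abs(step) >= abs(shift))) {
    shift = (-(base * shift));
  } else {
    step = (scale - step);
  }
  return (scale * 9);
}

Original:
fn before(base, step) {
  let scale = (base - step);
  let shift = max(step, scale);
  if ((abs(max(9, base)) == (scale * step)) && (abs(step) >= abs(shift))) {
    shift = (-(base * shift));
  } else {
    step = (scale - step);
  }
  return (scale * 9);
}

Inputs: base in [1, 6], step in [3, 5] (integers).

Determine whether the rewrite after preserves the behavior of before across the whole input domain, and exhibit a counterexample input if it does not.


Although min/max/abs usage differs, 18/18 inputs agree.
verdict: equivalent


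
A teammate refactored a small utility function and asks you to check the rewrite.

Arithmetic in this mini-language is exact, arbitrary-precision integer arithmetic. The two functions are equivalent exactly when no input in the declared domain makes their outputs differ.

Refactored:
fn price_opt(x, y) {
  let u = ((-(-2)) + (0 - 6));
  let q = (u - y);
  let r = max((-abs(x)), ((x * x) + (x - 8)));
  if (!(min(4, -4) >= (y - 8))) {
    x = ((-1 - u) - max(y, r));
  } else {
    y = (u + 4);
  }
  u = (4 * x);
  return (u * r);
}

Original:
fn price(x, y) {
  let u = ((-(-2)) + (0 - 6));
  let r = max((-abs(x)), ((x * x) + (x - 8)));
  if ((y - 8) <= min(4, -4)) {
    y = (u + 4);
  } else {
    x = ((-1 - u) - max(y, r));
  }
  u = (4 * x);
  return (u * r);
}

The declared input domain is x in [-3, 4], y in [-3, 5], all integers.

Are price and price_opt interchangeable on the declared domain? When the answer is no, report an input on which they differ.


The two are interchangeable: boolean connective usage differs, statement counts differ, local variable names differ, comparison usage differs, arithmetic usage differs, and every declared input agrees.
One worked example (x=-1, y=2) — price: u becomes -4; next r becomes -1; next ((y - 8) <= min(4, -4)) evaluates to true; next y becomes 0; next u becomes -4; next final value 4; price_opt: u becomes -4; next q becomes -6; next r becomes -1; next (!(min(4, -4) >= (y - 8))) evaluates to false; next y becomes 0; next u becomes -4; next final value 4; agreement on 4.
Sweeping the whole domain (72 inputs) finds no disagreement.
verdict: equivalent


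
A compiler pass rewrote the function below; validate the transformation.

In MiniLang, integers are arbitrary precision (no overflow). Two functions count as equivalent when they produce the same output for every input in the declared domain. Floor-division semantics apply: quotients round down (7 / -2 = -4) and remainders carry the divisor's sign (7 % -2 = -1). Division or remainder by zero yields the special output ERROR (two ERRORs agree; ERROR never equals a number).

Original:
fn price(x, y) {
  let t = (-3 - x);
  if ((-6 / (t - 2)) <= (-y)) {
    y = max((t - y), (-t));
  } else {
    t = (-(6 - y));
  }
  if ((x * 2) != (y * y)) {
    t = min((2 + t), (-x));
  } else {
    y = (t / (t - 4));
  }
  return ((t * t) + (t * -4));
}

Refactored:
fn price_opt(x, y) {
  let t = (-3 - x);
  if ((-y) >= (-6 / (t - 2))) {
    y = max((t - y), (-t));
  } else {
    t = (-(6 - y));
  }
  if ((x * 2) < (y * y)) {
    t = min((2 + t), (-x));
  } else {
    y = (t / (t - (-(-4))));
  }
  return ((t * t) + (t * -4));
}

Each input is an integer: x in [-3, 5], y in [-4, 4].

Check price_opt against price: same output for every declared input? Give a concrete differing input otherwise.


Try x=1, y=0.
price: t becomes -4; next ((-6 / (t - 2)) <= (-y)) evaluates to false; next t becomes -6; next ((x * 2) != (y * y)) evaluates to true; next t becomes -4; next final value 32
price_opt: t becomes -4; next ((-y) >= (-6 / (t - 2))) evaluates to false; next t becomes -6; next ((x * 2) < (y * y)) evaluates to false; next y becomes 0; next final value 60
32 against 60: the behavior changed.
verdict: not equivalent; witness: x=1, y=0


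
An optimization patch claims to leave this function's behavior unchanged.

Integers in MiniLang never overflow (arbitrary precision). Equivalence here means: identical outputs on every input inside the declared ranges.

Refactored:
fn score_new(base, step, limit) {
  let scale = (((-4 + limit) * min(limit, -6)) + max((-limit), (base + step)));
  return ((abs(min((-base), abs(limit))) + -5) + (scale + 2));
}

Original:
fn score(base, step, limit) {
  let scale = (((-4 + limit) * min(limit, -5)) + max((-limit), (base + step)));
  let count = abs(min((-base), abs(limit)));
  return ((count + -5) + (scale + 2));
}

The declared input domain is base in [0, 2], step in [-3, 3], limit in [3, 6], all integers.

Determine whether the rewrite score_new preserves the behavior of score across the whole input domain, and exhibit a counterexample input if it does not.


Consider the input base=0, step=-3, limit=3.
score: scale := 2 | count := 0 | result -1
score_new: scale := 3 | result 0
-1 != 0, so the rewrite changes behavior.
verdict: not equivalent; witness: base=0, step=-3, limit=3


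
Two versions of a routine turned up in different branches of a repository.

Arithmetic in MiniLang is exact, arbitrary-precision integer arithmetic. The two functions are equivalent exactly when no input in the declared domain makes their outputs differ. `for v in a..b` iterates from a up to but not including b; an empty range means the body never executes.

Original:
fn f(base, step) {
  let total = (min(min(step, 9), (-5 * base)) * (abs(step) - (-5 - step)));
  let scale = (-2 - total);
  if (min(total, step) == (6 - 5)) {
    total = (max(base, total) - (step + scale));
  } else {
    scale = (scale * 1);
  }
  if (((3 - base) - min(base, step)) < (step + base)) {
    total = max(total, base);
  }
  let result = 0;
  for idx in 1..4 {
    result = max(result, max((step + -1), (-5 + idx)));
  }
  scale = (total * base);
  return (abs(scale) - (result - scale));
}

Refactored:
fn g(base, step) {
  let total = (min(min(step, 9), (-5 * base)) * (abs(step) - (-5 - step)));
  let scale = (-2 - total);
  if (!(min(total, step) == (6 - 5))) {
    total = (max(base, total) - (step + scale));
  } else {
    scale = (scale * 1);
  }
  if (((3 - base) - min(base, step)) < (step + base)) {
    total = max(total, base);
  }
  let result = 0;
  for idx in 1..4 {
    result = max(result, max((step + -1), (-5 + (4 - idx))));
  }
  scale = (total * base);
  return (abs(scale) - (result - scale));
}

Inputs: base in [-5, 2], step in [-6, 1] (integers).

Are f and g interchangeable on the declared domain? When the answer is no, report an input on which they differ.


On input base=-5, step=-6, f returns 300 while g returns 270.
verdict: not equivalent; witness: base=-5, step=-6


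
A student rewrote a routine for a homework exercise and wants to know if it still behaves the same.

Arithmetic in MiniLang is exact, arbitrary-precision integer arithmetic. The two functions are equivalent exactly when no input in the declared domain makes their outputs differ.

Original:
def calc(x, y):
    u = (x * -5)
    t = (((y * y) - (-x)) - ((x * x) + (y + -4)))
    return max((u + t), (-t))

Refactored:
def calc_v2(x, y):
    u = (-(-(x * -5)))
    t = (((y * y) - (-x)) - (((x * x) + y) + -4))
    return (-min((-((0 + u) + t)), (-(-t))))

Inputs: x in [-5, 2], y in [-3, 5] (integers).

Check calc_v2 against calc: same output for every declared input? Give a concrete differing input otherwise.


The two versions differ — the changes include arithmetic usage differs, plus min/max/abs usage differs, plus constant usage differs.
Spot check at x=-1, y=3 — calc: u becomes 5; next t becomes 8; next final value 13. calc_v2: u becomes 5; next t becomes 8; next final value 13. Both give 13.
Checked all 72 inputs in the declared domain: the outputs agree on every one.
verdict: equivalent


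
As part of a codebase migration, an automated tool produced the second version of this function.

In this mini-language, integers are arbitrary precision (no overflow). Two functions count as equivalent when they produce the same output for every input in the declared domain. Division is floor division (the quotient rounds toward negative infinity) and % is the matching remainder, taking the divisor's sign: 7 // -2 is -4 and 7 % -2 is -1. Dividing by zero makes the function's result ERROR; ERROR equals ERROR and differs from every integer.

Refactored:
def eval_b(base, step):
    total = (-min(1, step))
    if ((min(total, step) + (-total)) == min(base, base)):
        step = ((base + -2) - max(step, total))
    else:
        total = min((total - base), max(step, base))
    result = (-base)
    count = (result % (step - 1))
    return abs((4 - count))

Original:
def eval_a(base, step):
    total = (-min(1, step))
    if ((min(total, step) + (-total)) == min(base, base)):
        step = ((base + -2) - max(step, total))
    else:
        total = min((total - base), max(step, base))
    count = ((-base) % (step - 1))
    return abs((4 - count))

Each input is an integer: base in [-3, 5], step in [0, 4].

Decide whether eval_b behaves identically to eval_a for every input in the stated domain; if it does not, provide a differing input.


The two versions differ — the changes include local variable names differ, statement counts differ.
One worked example (base=-1, step=3) — eval_a: total := -1 | ((min(total, step) + (-total)) == min(base, base)): false | total := 0 | count := 1 | result 3; eval_b: total := -1 | ((min(total, step) + (-total)) == min(base, base)): false | total := 0 | result := 1 | count := 1 | result 3; agreement on 3.
Every one of the 45 inputs gives matching results.
verdict: equivalent


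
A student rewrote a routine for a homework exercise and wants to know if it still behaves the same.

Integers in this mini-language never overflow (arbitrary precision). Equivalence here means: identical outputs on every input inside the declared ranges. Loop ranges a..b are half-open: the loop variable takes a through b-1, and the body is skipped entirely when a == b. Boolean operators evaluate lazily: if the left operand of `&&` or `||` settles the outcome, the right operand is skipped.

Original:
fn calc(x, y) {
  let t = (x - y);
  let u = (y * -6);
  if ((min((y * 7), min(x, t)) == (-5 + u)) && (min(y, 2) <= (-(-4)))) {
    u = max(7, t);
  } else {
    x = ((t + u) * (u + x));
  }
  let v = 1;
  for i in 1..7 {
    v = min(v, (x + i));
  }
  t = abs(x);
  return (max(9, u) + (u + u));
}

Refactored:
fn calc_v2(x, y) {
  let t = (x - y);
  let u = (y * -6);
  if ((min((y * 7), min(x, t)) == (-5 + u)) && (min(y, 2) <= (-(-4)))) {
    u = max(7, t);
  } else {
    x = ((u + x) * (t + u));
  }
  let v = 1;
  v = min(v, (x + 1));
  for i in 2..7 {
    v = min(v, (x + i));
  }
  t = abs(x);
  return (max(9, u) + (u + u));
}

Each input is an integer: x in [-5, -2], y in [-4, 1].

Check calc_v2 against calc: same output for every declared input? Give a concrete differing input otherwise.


This is a faithful refactor — constant usage differs, loop structure differs, min/max/abs usage differs, statement counts differ, arithmetic usage differs, but the computed results match everywhere.
As a probe, take x=-3, y=-3: calc runs t=0, then u=18, then ((min((y * 7), min(x, t)) == (-5 + u)) && (min(y, 2) <= (-(-4)))) is false, then x=270, then v=1, then (i=1), then v=1, then (i=2), then v=1, then (i=3), then v=1, then (i=4), then v=1, then (i=5), then v=1, then (i=6), then v=1, then t=270, then returns 54; calc_v2 runs t=0, then u=18, then ((min((y * 7), min(x, t)) == (-5 + u)) && (min(y, 2) <= (-(-4)))) is false, then x=270, then v=1, then v=1, then (i=2), then v=1, then (i=3), then v=1, then (i=4), then v=1, then (i=5), then v=1, then (i=6), then v=1, then t=270, then returns 54; both end at 54.
Across all 24 domain points the two functions coincide.
verdict: equivalent


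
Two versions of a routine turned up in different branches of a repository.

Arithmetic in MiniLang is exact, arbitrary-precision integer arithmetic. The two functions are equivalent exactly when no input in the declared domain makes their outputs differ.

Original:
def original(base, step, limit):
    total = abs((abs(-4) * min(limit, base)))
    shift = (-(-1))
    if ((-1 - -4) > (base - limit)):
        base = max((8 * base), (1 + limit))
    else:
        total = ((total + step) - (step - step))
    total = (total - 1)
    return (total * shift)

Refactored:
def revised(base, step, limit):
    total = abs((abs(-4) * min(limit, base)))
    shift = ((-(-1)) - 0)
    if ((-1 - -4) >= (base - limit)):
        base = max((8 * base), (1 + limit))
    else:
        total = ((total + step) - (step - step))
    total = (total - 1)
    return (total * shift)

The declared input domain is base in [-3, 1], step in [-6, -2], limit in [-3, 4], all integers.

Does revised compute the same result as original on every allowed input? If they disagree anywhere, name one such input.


Not equivalent: base=0, step=-6, limit=-3 separates them (5 vs 11).
original: total := 12 | shift := 1 | ((-1 - -4) > (base - limit)): false | total := 6 | total := 5 | result 5
revised: total := 12 | shift := 1 | ((-1 - -4) >= (base - limit)): true | base := 0 | total := 11 | result 11
verdict: not equivalent; witness: base=0, step=-6, limit=-3


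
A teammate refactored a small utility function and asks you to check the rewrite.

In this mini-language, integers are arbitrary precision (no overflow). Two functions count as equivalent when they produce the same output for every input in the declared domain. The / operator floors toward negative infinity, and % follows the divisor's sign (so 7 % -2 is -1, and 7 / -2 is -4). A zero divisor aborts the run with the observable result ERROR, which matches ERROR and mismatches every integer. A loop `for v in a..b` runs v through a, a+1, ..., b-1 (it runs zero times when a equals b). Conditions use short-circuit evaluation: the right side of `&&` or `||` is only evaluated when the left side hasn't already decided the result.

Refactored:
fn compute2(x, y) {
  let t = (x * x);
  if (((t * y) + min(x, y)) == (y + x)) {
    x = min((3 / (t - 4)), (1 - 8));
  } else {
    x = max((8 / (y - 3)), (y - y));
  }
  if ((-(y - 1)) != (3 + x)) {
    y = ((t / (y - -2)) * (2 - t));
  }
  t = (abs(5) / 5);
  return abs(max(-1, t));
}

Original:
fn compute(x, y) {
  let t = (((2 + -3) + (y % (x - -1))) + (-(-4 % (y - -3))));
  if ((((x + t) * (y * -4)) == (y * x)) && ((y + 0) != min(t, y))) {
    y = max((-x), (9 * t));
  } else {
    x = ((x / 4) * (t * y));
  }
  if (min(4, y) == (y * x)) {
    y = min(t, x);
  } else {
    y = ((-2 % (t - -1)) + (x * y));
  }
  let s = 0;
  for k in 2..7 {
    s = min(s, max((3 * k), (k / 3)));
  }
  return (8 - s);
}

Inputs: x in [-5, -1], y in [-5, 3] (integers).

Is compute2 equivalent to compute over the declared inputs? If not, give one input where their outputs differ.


Consider the input x=-5, y=-5.
compute: t = -2; ((((x + t) * (y * -4)) == (y * x)) && ((y + 0) != min(t, y))) -> false; x = -20; (min(4, y) == (y * x)) -> false; y = 100; s = 0; [k=2]; s = 0; [k=3]; s = 0; [k=4]; s = 0; [k=5]; s = 0; [k=6]; s = 0; return 8
compute2: t = 25; (((t * y) + min(x, y)) == (y + x)) -> false; x = 0; ((-(y - 1)) != (3 + x)) -> true; y = 207; t = 1; return 1
8 and 1 differ, so these are not the same function on this domain.
verdict: not equivalent; witness: x=-5, y=-5


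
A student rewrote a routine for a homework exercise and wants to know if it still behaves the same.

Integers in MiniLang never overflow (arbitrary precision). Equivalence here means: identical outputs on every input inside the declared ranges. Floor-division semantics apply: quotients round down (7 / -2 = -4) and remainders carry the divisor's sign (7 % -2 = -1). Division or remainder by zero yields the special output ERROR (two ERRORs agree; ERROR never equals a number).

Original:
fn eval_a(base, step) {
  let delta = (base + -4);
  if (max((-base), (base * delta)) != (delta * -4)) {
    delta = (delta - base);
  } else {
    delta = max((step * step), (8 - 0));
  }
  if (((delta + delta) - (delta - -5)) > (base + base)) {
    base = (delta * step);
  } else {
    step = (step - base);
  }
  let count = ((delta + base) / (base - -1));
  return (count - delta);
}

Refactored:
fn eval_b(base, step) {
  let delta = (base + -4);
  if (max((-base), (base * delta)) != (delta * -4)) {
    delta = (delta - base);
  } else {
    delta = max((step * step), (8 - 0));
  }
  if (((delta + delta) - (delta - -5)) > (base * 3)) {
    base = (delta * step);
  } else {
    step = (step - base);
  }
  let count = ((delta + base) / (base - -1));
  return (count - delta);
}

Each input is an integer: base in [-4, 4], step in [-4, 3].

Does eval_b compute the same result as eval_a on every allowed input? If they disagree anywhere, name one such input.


Take base=4, step=-4.
eval_a: delta=0, then (max((-base), (base * delta)) != (delta * -4)) is false, then delta=16, then (((delta + delta) - (delta - -5)) > (base + base)) is true, then base=-64, then count=0, then returns -16
eval_b: delta=0, then (max((-base), (base * delta)) != (delta * -4)) is false, then delta=16, then (((delta + delta) - (delta - -5)) > (base * 3)) is false, then step=-8, then count=4, then returns -12
-16 != -12, so the rewrite changes behavior.
verdict: not equivalent; witness: base=4, step=-4


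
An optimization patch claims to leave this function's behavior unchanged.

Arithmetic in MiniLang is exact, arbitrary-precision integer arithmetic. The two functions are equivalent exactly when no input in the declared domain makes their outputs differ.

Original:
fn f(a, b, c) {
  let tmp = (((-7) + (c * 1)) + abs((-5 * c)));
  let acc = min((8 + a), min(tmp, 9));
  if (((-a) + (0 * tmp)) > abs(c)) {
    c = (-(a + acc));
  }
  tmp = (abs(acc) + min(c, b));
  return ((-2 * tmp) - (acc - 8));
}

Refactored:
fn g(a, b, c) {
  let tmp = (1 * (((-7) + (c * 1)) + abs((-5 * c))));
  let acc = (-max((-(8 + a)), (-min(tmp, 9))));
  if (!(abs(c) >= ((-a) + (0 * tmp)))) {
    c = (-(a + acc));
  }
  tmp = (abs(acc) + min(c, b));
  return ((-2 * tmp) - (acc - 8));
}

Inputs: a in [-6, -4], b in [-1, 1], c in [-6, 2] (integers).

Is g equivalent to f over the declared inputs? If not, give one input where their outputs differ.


This is a faithful refactor — boolean connective usage differs; and min/max/abs usage differs; and constant usage differs; and arithmetic usage differs; and comparison usage differs, but the computed results match everywhere.
Tracing a=-5, b=1, c=-5: f: tmp := 13 | acc := 3 | (((-a) + (0 * tmp)) > abs(c)): false | tmp := -2 | result 9 | g: tmp := 13 | acc := 3 | (!(abs(c) >= ((-a) + (0 * tmp)))): false | tmp := -2 | result 9 — matching result 9.
Every one of the 81 inputs gives matching results.
verdict: equivalent


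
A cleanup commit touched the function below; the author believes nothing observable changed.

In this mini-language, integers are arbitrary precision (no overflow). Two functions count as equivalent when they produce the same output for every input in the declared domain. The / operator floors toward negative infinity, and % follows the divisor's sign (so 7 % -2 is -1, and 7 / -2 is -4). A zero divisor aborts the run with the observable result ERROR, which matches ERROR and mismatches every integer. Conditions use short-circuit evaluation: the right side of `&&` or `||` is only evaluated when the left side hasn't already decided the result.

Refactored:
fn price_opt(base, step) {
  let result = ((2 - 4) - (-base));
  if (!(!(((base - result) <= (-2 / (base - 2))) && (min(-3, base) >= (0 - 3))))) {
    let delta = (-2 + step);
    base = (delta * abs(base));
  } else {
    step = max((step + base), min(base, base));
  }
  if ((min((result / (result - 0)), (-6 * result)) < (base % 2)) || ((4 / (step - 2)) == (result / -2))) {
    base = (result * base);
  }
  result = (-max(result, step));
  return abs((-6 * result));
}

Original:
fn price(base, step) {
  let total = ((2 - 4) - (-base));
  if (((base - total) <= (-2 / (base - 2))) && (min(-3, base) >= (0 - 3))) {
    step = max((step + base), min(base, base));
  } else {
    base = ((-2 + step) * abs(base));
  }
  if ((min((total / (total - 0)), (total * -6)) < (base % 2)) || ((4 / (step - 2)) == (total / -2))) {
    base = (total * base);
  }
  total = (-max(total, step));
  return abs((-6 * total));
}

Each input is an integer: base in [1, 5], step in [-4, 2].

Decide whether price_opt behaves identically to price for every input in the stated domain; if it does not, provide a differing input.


Try base=1, step=0.
price: total becomes -1; next (((base - total) <= (-2 / (base - 2))) && (min(-3, base) >= (0 - 3))) evaluates to true; next step becomes 1; next ((min((total / (total - 0)), (total * -6)) < (base % 2)) || ((4 / (step - 2)) == (total / -2))) evaluates to false; next total becomes -1; next final value 6
price_opt: result becomes -1; next (!(!(((base - result) <= (-2 / (base - 2))) && (min(-3, base) >= (0 - 3))))) evaluates to true; next delta becomes -2; next base becomes -2; next ((min((result / (result - 0)), (-6 * result)) < (base % 2)) || ((4 / (step - 2)) == (result / -2))) evaluates to false; next result becomes 0; next final value 0
6 vs 0 — the two versions disagree here.
verdict: not equivalent; witness: base=1, step=0


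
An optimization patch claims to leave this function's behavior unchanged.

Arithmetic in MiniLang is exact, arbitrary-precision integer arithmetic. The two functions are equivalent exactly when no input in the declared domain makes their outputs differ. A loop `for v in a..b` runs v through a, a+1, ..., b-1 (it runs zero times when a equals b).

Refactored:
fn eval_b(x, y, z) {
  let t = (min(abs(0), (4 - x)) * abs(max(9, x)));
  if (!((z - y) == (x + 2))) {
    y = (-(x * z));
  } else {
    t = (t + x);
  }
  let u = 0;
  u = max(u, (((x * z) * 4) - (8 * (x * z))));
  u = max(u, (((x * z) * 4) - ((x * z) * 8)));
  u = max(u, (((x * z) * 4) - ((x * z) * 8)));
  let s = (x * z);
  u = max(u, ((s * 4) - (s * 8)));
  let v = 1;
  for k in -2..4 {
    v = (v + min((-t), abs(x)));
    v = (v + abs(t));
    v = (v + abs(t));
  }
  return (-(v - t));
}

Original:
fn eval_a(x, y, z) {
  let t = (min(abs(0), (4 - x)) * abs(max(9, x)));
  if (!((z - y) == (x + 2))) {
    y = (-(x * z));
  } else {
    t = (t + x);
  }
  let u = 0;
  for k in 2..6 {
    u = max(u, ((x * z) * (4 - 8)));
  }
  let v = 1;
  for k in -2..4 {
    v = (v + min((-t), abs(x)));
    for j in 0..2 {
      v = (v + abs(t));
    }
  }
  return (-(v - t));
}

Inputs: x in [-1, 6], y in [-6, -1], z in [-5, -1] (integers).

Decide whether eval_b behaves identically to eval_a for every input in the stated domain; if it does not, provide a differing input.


Although arithmetic usage differs, and local variable names differ, and constant usage differs, and statement counts differ, and loop structure differs, and min/max/abs usage differs, 240/240 inputs agree.
verdict: equivalent


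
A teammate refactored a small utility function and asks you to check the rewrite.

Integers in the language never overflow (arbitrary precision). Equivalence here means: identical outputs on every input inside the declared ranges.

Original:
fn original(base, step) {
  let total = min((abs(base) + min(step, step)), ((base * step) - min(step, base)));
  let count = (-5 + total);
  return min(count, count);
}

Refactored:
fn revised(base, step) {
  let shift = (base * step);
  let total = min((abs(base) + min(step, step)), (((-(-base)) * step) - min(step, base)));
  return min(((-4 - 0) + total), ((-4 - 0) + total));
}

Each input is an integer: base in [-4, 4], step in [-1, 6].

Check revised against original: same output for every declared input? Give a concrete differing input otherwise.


At base=-4, step=-1: original gives -2, revised gives -1.
verdict: not equivalent; witness: base=-4, step=-1


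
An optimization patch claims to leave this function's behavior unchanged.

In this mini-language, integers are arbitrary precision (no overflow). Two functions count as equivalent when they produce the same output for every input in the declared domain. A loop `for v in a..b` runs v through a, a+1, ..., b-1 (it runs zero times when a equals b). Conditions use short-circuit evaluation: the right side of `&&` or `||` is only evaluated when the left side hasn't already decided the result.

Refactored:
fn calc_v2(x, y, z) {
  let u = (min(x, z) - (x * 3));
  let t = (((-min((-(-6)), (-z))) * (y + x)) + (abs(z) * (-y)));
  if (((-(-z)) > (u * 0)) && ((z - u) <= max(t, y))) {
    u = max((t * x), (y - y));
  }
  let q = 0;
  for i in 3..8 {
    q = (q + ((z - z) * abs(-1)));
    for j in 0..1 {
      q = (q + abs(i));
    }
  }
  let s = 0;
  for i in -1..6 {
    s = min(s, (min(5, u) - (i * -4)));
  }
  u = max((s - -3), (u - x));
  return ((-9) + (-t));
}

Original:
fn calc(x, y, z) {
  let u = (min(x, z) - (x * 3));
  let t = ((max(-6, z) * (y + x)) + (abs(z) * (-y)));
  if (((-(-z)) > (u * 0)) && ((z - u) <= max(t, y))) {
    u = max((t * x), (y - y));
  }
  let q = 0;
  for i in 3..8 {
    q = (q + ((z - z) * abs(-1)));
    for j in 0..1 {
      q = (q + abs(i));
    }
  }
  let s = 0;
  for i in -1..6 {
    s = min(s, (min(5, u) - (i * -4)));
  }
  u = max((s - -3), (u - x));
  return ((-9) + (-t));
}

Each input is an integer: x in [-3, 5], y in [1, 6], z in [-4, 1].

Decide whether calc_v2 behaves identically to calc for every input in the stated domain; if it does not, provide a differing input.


Reading the diff, among the changes: min/max/abs usage differs.
Spot check at x=3, y=4, z=-2 — calc: u becomes -11; next t becomes -22; next (((-(-z)) > (u * 0)) && ((z - u) <= max(t, y))) evaluates to false; next q becomes 0; next at i=3:; next q becomes 0; next at j=0:; next q becomes 3; next at i=4:; next q becomes 3; next at j=0:; next q becomes 7; next at i=5:; next q becomes 7; next at j=0:; next q becomes 12; next at i=6:; next q becomes 12; next at j=0:; next q becomes 18; next at i=7:; next q becomes 18; next at j=0:; next q becomes 25; next s becomes 0; next at i=-1:; next s becomes -15; next at i=0:; next s becomes -15; next at i=1:; next s becomes -15; next at i=2:; next s becomes -15; next at i=3:; next s becomes -15; next at i=4:; next s becomes -15; next at i=5:; next s becomes -15; next u becomes -12; next final value 13. calc_v2: u becomes -11; next t becomes -22; next (((-(-z)) > (u * 0)) && ((z - u) <= max(t, y))) evaluates to false; next q becomes 0; next at i=3:; next q becomes 0; next at j=0:; next q becomes 3; next at i=4:; next q becomes 3; next at j=0:; next q becomes 7; next at i=5:; next q becomes 7; next at j=0:; next q becomes 12; next at i=6:; next q becomes 12; next at j=0:; next q becomes 18; next at i=7:; next q becomes 18; next at j=0:; next q becomes 25; next s becomes 0; next at i=-1:; next s becomes -15; next at i=0:; next s becomes -15; next at i=1:; next s becomes -15; next at i=2:; next s becomes -15; next at i=3:; next s becomes -15; next at i=4:; next s becomes -15; next at i=5:; next s becomes -15; next u becomes -12; next final value 13. Both give 13.
Checked all 324 inputs in the declared domain: the outputs agree on every one.
verdict: equivalent


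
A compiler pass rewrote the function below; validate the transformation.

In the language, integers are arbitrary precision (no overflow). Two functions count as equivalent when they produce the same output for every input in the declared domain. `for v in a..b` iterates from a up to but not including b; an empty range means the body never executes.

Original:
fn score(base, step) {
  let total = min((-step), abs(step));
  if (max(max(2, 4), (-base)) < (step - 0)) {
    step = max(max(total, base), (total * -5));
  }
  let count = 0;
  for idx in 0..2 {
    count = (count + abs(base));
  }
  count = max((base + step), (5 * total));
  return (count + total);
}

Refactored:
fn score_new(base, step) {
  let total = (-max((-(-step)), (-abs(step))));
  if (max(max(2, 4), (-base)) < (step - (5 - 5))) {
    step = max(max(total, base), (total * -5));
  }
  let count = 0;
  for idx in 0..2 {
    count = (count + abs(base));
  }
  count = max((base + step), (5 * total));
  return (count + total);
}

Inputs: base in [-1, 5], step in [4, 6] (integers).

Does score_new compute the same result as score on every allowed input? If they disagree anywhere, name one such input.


This is a faithful refactor — constant usage differs, and arithmetic usage differs, and min/max/abs usage differs, but the computed results match everywhere.
Spot check at base=1, step=5 — score: total becomes -5; next (max(max(2, 4), (-base)) < (step - 0)) evaluates to true; next step becomes 25; next count becomes 0; next at idx=0:; next count becomes 1; next at idx=1:; next count becomes 2; next count becomes 26; next final value 21. score_new: total becomes -5; next (max(max(2, 4), (-base)) < (step - (5 - 5))) evaluates to true; next step becomes 25; next count becomes 0; next at idx=0:; next count becomes 1; next at idx=1:; next count becomes 2; next count becomes 26; next final value 21. Both give 21.
Sweeping the whole domain (21 inputs) finds no disagreement.
verdict: equivalent


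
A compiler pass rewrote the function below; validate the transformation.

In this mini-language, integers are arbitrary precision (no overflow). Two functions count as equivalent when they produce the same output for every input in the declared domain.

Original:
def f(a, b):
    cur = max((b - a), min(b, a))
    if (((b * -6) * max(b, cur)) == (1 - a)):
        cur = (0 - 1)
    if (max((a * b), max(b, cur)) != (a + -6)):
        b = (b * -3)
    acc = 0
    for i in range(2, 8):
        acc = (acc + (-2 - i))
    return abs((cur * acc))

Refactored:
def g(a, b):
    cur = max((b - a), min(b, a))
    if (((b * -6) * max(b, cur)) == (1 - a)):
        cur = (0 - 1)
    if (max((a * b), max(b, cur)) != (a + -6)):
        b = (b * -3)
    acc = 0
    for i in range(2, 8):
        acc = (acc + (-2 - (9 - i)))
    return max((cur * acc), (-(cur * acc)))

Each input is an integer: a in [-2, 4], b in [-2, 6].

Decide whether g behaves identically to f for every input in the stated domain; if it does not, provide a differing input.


This is a faithful refactor — arithmetic usage differs, constant usage differs, min/max/abs usage differs, but the computed results match everywhere.
Spot check at a=2, b=-2 — f: cur = -2; (((b * -6) * max(b, cur)) == (1 - a)) -> false; (max((a * b), max(b, cur)) != (a + -6)) -> true; b = 6; acc = 0; [i=2]; acc = -4; [i=3]; acc = -9; [i=4]; acc = -15; [i=5]; acc = -22; [i=6]; acc = -30; [i=7]; acc = -39; return 78. g: cur = -2; (((b * -6) * max(b, cur)) == (1 - a)) -> false; (max((a * b), max(b, cur)) != (a + -6)) -> true; b = 6; acc = 0; [i=2]; acc = -9; [i=3]; acc = -17; [i=4]; acc = -24; [i=5]; acc = -30; [i=6]; acc = -35; [i=7]; acc = -39; return 78. Both give 78.
Every one of the 63 inputs gives matching results.
verdict: equivalent


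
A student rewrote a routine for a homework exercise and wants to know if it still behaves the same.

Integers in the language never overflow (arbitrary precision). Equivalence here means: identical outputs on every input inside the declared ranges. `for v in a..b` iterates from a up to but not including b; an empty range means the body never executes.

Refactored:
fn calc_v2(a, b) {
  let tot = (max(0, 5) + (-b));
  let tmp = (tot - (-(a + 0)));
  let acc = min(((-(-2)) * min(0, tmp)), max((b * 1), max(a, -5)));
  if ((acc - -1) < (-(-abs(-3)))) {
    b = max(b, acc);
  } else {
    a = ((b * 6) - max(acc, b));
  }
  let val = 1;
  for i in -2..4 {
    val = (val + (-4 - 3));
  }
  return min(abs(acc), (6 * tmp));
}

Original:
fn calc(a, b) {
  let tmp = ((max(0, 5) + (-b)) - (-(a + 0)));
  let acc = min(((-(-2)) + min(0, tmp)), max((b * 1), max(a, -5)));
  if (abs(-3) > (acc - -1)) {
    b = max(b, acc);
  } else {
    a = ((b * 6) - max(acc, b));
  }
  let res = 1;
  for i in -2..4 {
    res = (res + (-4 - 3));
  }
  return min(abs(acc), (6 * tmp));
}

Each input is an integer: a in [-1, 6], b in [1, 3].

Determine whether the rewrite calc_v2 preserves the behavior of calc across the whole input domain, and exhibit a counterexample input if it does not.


These are not equivalent — on a=-1, b=1 the outputs split (1 vs 0).
calc: tmp := 3 | acc := 1 | (abs(-3) > (acc - -1)): true | b := 1 | res := 1 | iter i=-2: | res := -6 | iter i=-1: | res := -13 | iter i=0: | res := -20 | iter i=1: | res := -27 | iter i=2: | res := -34 | iter i=3: | res := -41 | result 1
calc_v2: tot := 4 | tmp := 3 | acc := 0 | ((acc - -1) < (-(-abs(-3)))): true | b := 1 | val := 1 | iter i=-2: | val := -6 | iter i=-1: | val := -13 | iter i=0: | val := -20 | iter i=1: | val := -27 | iter i=2: | val := -34 | iter i=3: | val := -41 | result 0
verdict: not equivalent; witness: a=-1, b=1


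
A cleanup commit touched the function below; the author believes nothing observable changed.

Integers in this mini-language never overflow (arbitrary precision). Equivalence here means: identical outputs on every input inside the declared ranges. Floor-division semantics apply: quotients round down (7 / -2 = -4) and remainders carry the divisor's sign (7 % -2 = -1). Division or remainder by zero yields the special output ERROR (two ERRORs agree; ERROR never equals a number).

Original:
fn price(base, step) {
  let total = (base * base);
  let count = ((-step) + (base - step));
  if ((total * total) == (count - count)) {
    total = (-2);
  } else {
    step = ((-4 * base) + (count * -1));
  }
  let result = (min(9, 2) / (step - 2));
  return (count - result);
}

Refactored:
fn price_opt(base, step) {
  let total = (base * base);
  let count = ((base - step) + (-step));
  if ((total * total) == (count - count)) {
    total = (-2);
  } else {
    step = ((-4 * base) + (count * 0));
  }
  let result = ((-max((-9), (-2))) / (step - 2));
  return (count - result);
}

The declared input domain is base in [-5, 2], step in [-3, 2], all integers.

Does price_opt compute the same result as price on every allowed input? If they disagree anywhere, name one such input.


Take base=-2, step=-3.
price: total := 4 | count := 4 | ((total * total) == (count - count)): false | step := 4 | result := 1 | result 3
price_opt: total := 4 | count := 4 | ((total * total) == (count - count)): false | step := 8 | result := 0 | result 4
3 and 4 differ, so these are not the same function on this domain.
verdict: not equivalent; witness: base=-2, step=-3


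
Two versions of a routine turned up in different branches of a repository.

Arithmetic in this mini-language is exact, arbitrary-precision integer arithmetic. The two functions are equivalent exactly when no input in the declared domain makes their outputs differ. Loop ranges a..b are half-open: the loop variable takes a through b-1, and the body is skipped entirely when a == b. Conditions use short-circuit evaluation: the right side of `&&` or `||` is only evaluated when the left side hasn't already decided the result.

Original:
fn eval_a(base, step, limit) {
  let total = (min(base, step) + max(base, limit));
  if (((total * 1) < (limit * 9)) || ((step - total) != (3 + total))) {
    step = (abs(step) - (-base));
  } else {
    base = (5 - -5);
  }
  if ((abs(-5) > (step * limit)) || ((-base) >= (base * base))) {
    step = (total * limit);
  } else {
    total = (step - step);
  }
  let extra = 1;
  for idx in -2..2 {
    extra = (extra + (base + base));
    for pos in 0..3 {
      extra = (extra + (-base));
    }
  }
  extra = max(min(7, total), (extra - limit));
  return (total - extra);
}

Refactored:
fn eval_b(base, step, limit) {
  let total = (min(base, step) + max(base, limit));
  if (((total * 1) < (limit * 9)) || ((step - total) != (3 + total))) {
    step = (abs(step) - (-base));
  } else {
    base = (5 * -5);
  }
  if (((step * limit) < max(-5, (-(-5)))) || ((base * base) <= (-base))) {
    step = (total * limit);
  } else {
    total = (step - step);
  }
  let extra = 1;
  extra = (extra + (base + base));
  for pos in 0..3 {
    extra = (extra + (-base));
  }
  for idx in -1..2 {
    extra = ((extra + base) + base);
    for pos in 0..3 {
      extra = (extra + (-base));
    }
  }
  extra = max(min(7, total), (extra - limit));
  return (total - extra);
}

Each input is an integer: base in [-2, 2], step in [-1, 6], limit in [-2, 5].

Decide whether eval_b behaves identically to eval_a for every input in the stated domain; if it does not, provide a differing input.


There is a counterexample at base=-1, step=-1, limit=-2: 0 on one side, -105 on the other.
eval_a: total = -2; (((total * 1) < (limit * 9)) || ((step - total) != (3 + total))) -> false; base = 10; ((abs(-5) > (step * limit)) || ((-base) >= (base * base))) -> true; step = 4; extra = 1; [idx=-2]; extra = 21; [pos=0]; extra = 11; [pos=1]; extra = 1; [pos=2]; extra = -9; [idx=-1]; extra = 11; [pos=0]; extra = 1; [pos=1]; extra = -9; [pos=2]; extra = -19; [idx=0]; extra = 1; [pos=0]; extra = -9; [pos=1]; extra = -19; [pos=2]; extra = -29; [idx=1]; extra = -9; [pos=0]; extra = -19; [pos=1]; extra = -29; [pos=2]; extra = -39; extra = -2; return 0
eval_b: total = -2; (((total * 1) < (limit * 9)) || ((step - total) != (3 + total))) -> false; base = -25; (((step * limit) < max(-5, (-(-5)))) || ((base * base) <= (-base))) -> true; step = 4; extra = 1; extra = -49; [pos=0]; extra = -24; [pos=1]; extra = 1; [pos=2]; extra = 26; [idx=-1]; extra = -24; [pos=0]; extra = 1; [pos=1]; extra = 26; [pos=2]; extra = 51; [idx=0]; extra = 1; [pos=0]; extra = 26; [pos=1]; extra = 51; [pos=2]; extra = 76; [idx=1]; extra = 26; [pos=0]; extra = 51; [pos=1]; extra = 76; [pos=2]; extra = 101; extra = 103; return -105
verdict: not equivalent; witness: base=-1, step=-1, limit=-2
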